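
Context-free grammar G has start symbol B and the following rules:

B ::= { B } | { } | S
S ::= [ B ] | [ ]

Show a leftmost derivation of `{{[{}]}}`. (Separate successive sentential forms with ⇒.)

B⇒{B}⇒{{B}}⇒{{S}}⇒{{[B]}}⇒{{[{}]}}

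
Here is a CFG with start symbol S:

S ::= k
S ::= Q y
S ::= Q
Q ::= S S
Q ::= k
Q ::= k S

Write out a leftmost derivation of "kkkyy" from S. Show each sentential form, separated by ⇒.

S ⇒ Qy ⇒ SSy ⇒ kSy ⇒ kQyy ⇒ kkSyy ⇒ kkQyy ⇒ kkkyy

S ⇒ Qy   [S ::= Q y]
Qy ⇒ SSy   [Q ::= S S]
SSy ⇒ kSy   [S ::= k]
kSy ⇒ kQyy   [S ::= Q y]
kQyy ⇒ kkSyy   [Q ::= k S]
kkSyy ⇒ kkQyy   [S ::= Q]
kkQyy ⇒ kkkyy   [Q ::= k]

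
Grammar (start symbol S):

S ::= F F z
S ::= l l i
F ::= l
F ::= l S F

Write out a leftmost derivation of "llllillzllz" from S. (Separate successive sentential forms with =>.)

S => FFz   [S ::= F F z]
FFz => lSFFz   [F ::= l S F]
lSFFz => lFFzFFz   [S ::= F F z]
lFFzFFz => llSFFzFFz   [F ::= l S F]
llSFFzFFz => lllliFFzFFz   [S ::= l l i]
lllliFFzFFz => llllilFzFFz   [F ::= l]
llllilFzFFz => llllillzFFz   [F ::= l]
llllillzFFz => llllillzlFz   [F ::= l]
llllillzlFz => llllillzllz   [F ::= l]

S => FFz => lSFFz => lFFzFFz => llSFFzFFz => lllliFFzFFz => llllilFzFFz => llllillzFFz => llllillzlFz => llllillzllz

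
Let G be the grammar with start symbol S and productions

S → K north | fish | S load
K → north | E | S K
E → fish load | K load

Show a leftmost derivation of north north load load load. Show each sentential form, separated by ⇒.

S ⇒ S load   [S → S load]
S load ⇒ S load load   [S → S load]
S load load ⇒ S load load load   [S → S load]
S load load load ⇒ K north load load load   [S → K north]
K north load load load ⇒ north north load load load   [K → north]

S ⇒ S load ⇒ S load load ⇒ S load load load ⇒ K north load load load ⇒ north north load load load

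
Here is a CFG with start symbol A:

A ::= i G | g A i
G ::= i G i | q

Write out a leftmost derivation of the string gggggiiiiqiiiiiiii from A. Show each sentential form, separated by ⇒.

A ⇒ gAi   [A ::= g A i]
gAi ⇒ ggAii   [A ::= g A i]
ggAii ⇒ gggAiii   [A ::= g A i]
gggAiii ⇒ ggggAiiii   [A ::= g A i]
ggggAiiii ⇒ gggggAiiiii   [A ::= g A i]
gggggAiiiii ⇒ gggggiGiiiii   [A ::= i G]
gggggiGiiiii ⇒ gggggiiGiiiiii   [G ::= i G i]
gggggiiGiiiiii ⇒ gggggiiiGiiiiiii   [G ::= i G i]
gggggiiiGiiiiiii ⇒ gggggiiiiGiiiiiiii   [G ::= i G i]
gggggiiiiGiiiiiiii ⇒ gggggiiiiqiiiiiiii   [G ::= q]

A⇒gAi⇒ggAii⇒gggAiii⇒ggggAiiii⇒gggggAiiiii⇒gggggiGiiiii⇒gggggiiGiiiiii⇒gggggiiiGiiiiiii⇒gggggiiiiGiiiiiiii⇒gggggiiiiqiiiiiiii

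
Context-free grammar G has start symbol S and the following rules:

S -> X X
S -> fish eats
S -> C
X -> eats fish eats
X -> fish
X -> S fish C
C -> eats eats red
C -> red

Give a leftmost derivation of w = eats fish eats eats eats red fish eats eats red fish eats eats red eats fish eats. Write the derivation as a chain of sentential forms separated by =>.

S => X X   [S -> X X]
X X => S fish C X   [X -> S fish C]
S fish C X => X X fish C X   [S -> X X]
X X fish C X => eats fish eats X fish C X   [X -> eats fish eats]
eats fish eats X fish C X => eats fish eats S fish C fish C X   [X -> S fish C]
eats fish eats S fish C fish C X => eats fish eats C fish C fish C X   [S -> C]
eats fish eats C fish C fish C X => eats fish eats eats eats red fish C fish C X   [C -> eats eats red]
eats fish eats eats eats red fish C fish C X => eats fish eats eats eats red fish eats eats red fish C X   [C -> eats eats red]
eats fish eats eats eats red fish eats eats red fish C X => eats fish eats eats eats red fish eats eats red fish eats eats red X   [C -> eats eats red]
eats fish eats eats eats red fish eats eats red fish eats eats red X => eats fish eats eats eats red fish eats eats red fish eats eats red eats fish eats   [X -> eats fish eats]

S => X X => S fish C X => X X fish C X => eats fish eats X fish C X => eats fish eats S fish C fish C X => eats fish eats C fish C fish C X => eats fish eats eats eats red fish C fish C X => eats fish eats eats eats red fish eats eats red fish C X => eats fish eats eats eats red fish eats eats red fish eats eats red X => eats fish eats eats eats red fish eats eats red fish eats eats red eats fish eats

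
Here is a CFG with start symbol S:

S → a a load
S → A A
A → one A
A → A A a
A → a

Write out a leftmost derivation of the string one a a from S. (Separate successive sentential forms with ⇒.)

S ⇒ A A   [S → A A]
A A ⇒ one A A   [A → one A]
one A A ⇒ one a A   [A → a]
one a A ⇒ one a a   [A → a]

S ⇒ A A ⇒ one A A ⇒ one a A ⇒ one a a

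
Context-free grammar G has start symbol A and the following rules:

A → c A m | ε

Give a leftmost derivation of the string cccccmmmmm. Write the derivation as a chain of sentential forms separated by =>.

A=>cAm=>ccAmm=>cccAmmm=>ccccAmmmm=>cccccAmmmmm=>cccccmmmmm

A => cAm   [A → c A m]
cAm => ccAmm   [A → c A m]
ccAmm => cccAmmm   [A → c A m]
cccAmmm => ccccAmmmm   [A → c A m]
ccccAmmmm => cccccAmmmmm   [A → c A m]
cccccAmmmmm => cccccmmmmm   [A → ε]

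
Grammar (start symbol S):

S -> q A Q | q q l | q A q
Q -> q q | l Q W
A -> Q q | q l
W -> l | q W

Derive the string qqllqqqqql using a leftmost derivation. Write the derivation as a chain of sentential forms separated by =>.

S => qAQ   [S -> q A Q]
qAQ => qqlQ   [A -> q l]
qqlQ => qqllQW   [Q -> l Q W]
qqllQW => qqllqqW   [Q -> q q]
qqllqqW => qqllqqqW   [W -> q W]
qqllqqqW => qqllqqqqW   [W -> q W]
qqllqqqqW => qqllqqqqqW   [W -> q W]
qqllqqqqqW => qqllqqqqql   [W -> l]

S => qAQ => qqlQ => qqllQW => qqllqqW => qqllqqqW => qqllqqqqW => qqllqqqqqW => qqllqqqqql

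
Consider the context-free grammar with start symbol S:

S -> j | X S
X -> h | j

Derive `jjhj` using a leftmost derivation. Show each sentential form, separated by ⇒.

S ⇒ XS ⇒ jS ⇒ jXS ⇒ jjS ⇒ jjXS ⇒ jjhS ⇒ jjhj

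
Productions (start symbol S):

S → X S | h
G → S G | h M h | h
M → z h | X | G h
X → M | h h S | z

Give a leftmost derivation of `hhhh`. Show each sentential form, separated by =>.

S => XS => hhSS => hhhS => hhhh

S => XS   [S → X S]
XS => hhSS   [X → h h S]
hhSS => hhhS   [S → h]
hhhS => hhhh   [S → h]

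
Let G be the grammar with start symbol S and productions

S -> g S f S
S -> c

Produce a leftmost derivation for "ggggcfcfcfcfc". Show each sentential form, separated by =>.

S => gSfS   [S -> g S f S]
gSfS => ggSfSfS   [S -> g S f S]
ggSfSfS => gggSfSfSfS   [S -> g S f S]
gggSfSfSfS => ggggSfSfSfSfS   [S -> g S f S]
ggggSfSfSfSfS => ggggcfSfSfSfS   [S -> c]
ggggcfSfSfSfS => ggggcfcfSfSfS   [S -> c]
ggggcfcfSfSfS => ggggcfcfcfSfS   [S -> c]
ggggcfcfcfSfS => ggggcfcfcfcfS   [S -> c]
ggggcfcfcfcfS => ggggcfcfcfcfc   [S -> c]

S=>gSfS=>ggSfSfS=>gggSfSfSfS=>ggggSfSfSfSfS=>ggggcfSfSfSfS=>ggggcfcfSfSfS=>ggggcfcfcfSfS=>ggggcfcfcfcfS=>ggggcfcfcfcfc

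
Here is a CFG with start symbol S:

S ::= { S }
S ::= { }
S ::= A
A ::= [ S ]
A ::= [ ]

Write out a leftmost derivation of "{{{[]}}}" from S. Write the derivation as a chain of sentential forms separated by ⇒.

S ⇒ {S}   [S ::= { S }]
{S} ⇒ {{S}}   [S ::= { S }]
{{S}} ⇒ {{{S}}}   [S ::= { S }]
{{{S}}} ⇒ {{{A}}}   [S ::= A]
{{{A}}} ⇒ {{{[]}}}   [A ::= [ ]]

S ⇒ {S} ⇒ {{S}} ⇒ {{{S}}} ⇒ {{{A}}} ⇒ {{{[]}}}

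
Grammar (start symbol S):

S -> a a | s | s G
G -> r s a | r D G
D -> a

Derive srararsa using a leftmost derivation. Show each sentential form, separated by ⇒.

S ⇒ sG ⇒ srDG ⇒ sraG ⇒ srarDG ⇒ sraraG ⇒ srararsa

S ⇒ sG   [S -> s G]
sG ⇒ srDG   [G -> r D G]
srDG ⇒ sraG   [D -> a]
sraG ⇒ srarDG   [G -> r D G]
srarDG ⇒ sraraG   [D -> a]
sraraG ⇒ srararsa   [G -> r s a]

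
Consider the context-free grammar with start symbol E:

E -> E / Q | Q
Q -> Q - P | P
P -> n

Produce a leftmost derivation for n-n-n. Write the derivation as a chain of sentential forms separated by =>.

E => Q => Q-P => Q-P-P => P-P-P => n-P-P => n-n-P => n-n-n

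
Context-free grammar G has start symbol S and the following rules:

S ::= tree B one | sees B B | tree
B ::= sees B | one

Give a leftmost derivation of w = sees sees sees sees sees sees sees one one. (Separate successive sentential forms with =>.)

S => sees B B => sees sees B B => sees sees sees B B => sees sees sees sees B B => sees sees sees sees sees B B => sees sees sees sees sees sees B B => sees sees sees sees sees sees sees B B => sees sees sees sees sees sees sees one B => sees sees sees sees sees sees sees one one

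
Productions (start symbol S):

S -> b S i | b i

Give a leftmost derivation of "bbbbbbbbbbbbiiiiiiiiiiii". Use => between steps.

S => bSi   [S -> b S i]
bSi => bbSii   [S -> b S i]
bbSii => bbbSiii   [S -> b S i]
bbbSiii => bbbbSiiii   [S -> b S i]
bbbbSiiii => bbbbbSiiiii   [S -> b S i]
bbbbbSiiiii => bbbbbbSiiiiii   [S -> b S i]
bbbbbbSiiiiii => bbbbbbbSiiiiiii   [S -> b S i]
bbbbbbbSiiiiiii => bbbbbbbbSiiiiiiii   [S -> b S i]
bbbbbbbbSiiiiiiii => bbbbbbbbbSiiiiiiiii   [S -> b S i]
bbbbbbbbbSiiiiiiiii => bbbbbbbbbbSiiiiiiiiii   [S -> b S i]
bbbbbbbbbbSiiiiiiiiii => bbbbbbbbbbbSiiiiiiiiiii   [S -> b S i]
bbbbbbbbbbbSiiiiiiiiiii => bbbbbbbbbbbbiiiiiiiiiiii   [S -> b i]

S => bSi => bbSii => bbbSiii => bbbbSiiii => bbbbbSiiiii => bbbbbbSiiiiii => bbbbbbbSiiiiiii => bbbbbbbbSiiiiiiii => bbbbbbbbbSiiiiiiiii => bbbbbbbbbbSiiiiiiiiii => bbbbbbbbbbbSiiiiiiiiiii => bbbbbbbbbbbbiiiiiiiiiiii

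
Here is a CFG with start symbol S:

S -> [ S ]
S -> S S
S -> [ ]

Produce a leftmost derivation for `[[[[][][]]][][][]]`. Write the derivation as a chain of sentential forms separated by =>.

S => [S]   [S -> [ S ]]
[S] => [SS]   [S -> S S]
[SS] => [SSS]   [S -> S S]
[SSS] => [SSSS]   [S -> S S]
[SSSS] => [[S]SSS]   [S -> [ S ]]
[[S]SSS] => [[[S]]SSS]   [S -> [ S ]]
[[[S]]SSS] => [[[SS]]SSS]   [S -> S S]
[[[SS]]SSS] => [[[SSS]]SSS]   [S -> S S]
[[[SSS]]SSS] => [[[[]SS]]SSS]   [S -> [ ]]
[[[[]SS]]SSS] => [[[[][]S]]SSS]   [S -> [ ]]
[[[[][]S]]SSS] => [[[[][][]]]SSS]   [S -> [ ]]
[[[[][][]]]SSS] => [[[[][][]]][]SS]   [S -> [ ]]
[[[[][][]]][]SS] => [[[[][][]]][][]S]   [S -> [ ]]
[[[[][][]]][][]S] => [[[[][][]]][][][]]   [S -> [ ]]

S=>[S]=>[SS]=>[SSS]=>[SSSS]=>[[S]SSS]=>[[[S]]SSS]=>[[[SS]]SSS]=>[[[SSS]]SSS]=>[[[[]SS]]SSS]=>[[[[][]S]]SSS]=>[[[[][][]]]SSS]=>[[[[][][]]][]SS]=>[[[[][][]]][][]S]=>[[[[][][]]][][][]]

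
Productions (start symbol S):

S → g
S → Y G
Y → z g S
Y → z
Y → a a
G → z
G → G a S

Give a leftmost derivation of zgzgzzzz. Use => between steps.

S => YG   [S → Y G]
YG => zgSG   [Y → z g S]
zgSG => zgYGG   [S → Y G]
zgYGG => zgzgSGG   [Y → z g S]
zgzgSGG => zgzgYGGG   [S → Y G]
zgzgYGGG => zgzgzGGG   [Y → z]
zgzgzGGG => zgzgzzGG   [G → z]
zgzgzzGG => zgzgzzzG   [G → z]
zgzgzzzG => zgzgzzzz   [G → z]

S=>YG=>zgSG=>zgYGG=>zgzgSGG=>zgzgYGGG=>zgzgzGGG=>zgzgzzGG=>zgzgzzzG=>zgzgzzzz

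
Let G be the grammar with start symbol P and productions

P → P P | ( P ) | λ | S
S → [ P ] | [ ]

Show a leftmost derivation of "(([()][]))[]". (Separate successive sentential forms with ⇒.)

P ⇒ PP ⇒ (P)P ⇒ ((P))P ⇒ ((PP))P ⇒ ((SP))P ⇒ (([P]P))P ⇒ (([(P)]P))P ⇒ (([()]P))P ⇒ (([()]S))P ⇒ (([()][]))P ⇒ (([()][]))S ⇒ (([()][]))[]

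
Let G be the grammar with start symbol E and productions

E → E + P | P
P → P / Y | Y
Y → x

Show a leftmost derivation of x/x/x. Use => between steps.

E => P => P/Y => P/Y/Y => Y/Y/Y => x/Y/Y => x/x/Y => x/x/x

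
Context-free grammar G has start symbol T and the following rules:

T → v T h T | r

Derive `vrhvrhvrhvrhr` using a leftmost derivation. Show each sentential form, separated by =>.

T=>vThT=>vrhT=>vrhvThT=>vrhvrhT=>vrhvrhvThT=>vrhvrhvrhT=>vrhvrhvrhvThT=>vrhvrhvrhvrhT=>vrhvrhvrhvrhr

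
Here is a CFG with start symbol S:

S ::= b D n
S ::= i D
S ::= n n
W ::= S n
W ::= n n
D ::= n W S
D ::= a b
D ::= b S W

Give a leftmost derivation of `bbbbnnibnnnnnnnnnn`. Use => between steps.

S => bDn => bbSWn => bbbDnWn => bbbbSWnWn => bbbbnnWnWn => bbbbnnSnnWn => bbbbnniDnnWn => bbbbnnibSWnnWn => bbbbnnibnnWnnWn => bbbbnnibnnSnnnWn => bbbbnnibnnnnnnnWn => bbbbnnibnnnnnnnnnn

S => bDn   [S ::= b D n]
bDn => bbSWn   [D ::= b S W]
bbSWn => bbbDnWn   [S ::= b D n]
bbbDnWn => bbbbSWnWn   [D ::= b S W]
bbbbSWnWn => bbbbnnWnWn   [S ::= n n]
bbbbnnWnWn => bbbbnnSnnWn   [W ::= S n]
bbbbnnSnnWn => bbbbnniDnnWn   [S ::= i D]
bbbbnniDnnWn => bbbbnnibSWnnWn   [D ::= b S W]
bbbbnnibSWnnWn => bbbbnnibnnWnnWn   [S ::= n n]
bbbbnnibnnWnnWn => bbbbnnibnnSnnnWn   [W ::= S n]
bbbbnnibnnSnnnWn => bbbbnnibnnnnnnnWn   [S ::= n n]
bbbbnnibnnnnnnnWn => bbbbnnibnnnnnnnnnn   [W ::= n n]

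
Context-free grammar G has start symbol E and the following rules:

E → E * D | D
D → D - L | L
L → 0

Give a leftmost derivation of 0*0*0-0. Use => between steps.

E => E*D   [E → E * D]
E*D => E*D*D   [E → E * D]
E*D*D => D*D*D   [E → D]
D*D*D => L*D*D   [D → L]
L*D*D => 0*D*D   [L → 0]
0*D*D => 0*L*D   [D → L]
0*L*D => 0*0*D   [L → 0]
0*0*D => 0*0*D-L   [D → D - L]
0*0*D-L => 0*0*L-L   [D → L]
0*0*L-L => 0*0*0-L   [L → 0]
0*0*0-L => 0*0*0-0   [L → 0]

E => E*D => E*D*D => D*D*D => L*D*D => 0*D*D => 0*L*D => 0*0*D => 0*0*D-L => 0*0*L-L => 0*0*0-L => 0*0*0-0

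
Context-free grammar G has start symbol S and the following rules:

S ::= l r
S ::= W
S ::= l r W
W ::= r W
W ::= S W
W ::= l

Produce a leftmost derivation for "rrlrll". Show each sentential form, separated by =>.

S => W   [S ::= W]
W => SW   [W ::= S W]
SW => WW   [S ::= W]
WW => rWW   [W ::= r W]
rWW => rrWW   [W ::= r W]
rrWW => rrSWW   [W ::= S W]
rrSWW => rrlrWW   [S ::= l r]
rrlrWW => rrlrlW   [W ::= l]
rrlrlW => rrlrll   [W ::= l]

S=>W=>SW=>WW=>rWW=>rrWW=>rrSWW=>rrlrWW=>rrlrlW=>rrlrll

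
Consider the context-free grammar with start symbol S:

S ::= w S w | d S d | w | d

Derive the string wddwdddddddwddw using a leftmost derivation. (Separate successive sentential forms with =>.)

S => wSw   [S ::= w S w]
wSw => wdSdw   [S ::= d S d]
wdSdw => wddSddw   [S ::= d S d]
wddSddw => wddwSwddw   [S ::= w S w]
wddwSwddw => wddwdSdwddw   [S ::= d S d]
wddwdSdwddw => wddwddSddwddw   [S ::= d S d]
wddwddSddwddw => wddwdddSdddwddw   [S ::= d S d]
wddwdddSdddwddw => wddwdddddddwddw   [S ::= d]

S => wSw => wdSdw => wddSddw => wddwSwddw => wddwdSdwddw => wddwddSddwddw => wddwdddSdddwddw => wddwdddddddwddw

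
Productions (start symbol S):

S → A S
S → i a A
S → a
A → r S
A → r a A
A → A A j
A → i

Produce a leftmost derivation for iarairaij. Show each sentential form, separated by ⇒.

S ⇒ iaA   [S → i a A]
iaA ⇒ iaAAj   [A → A A j]
iaAAj ⇒ iaraAAj   [A → r a A]
iaraAAj ⇒ iaraiAj   [A → i]
iaraiAj ⇒ iarairaAj   [A → r a A]
iarairaAj ⇒ iarairaij   [A → i]

S ⇒ iaA ⇒ iaAAj ⇒ iaraAAj ⇒ iaraiAj ⇒ iarairaAj ⇒ iarairaij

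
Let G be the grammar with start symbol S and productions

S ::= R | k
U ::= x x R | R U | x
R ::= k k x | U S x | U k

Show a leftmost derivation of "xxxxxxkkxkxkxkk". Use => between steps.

S=>R=>Uk=>xxRk=>xxUkk=>xxRUkk=>xxUkUkk=>xxxxRkUkk=>xxxxUSxkUkk=>xxxxxxRSxkUkk=>xxxxxxkkxSxkUkk=>xxxxxxkkxkxkUkk=>xxxxxxkkxkxkxkk

S => R   [S ::= R]
R => Uk   [R ::= U k]
Uk => xxRk   [U ::= x x R]
xxRk => xxUkk   [R ::= U k]
xxUkk => xxRUkk   [U ::= R U]
xxRUkk => xxUkUkk   [R ::= U k]
xxUkUkk => xxxxRkUkk   [U ::= x x R]
xxxxRkUkk => xxxxUSxkUkk   [R ::= U S x]
xxxxUSxkUkk => xxxxxxRSxkUkk   [U ::= x x R]
xxxxxxRSxkUkk => xxxxxxkkxSxkUkk   [R ::= k k x]
xxxxxxkkxSxkUkk => xxxxxxkkxkxkUkk   [S ::= k]
xxxxxxkkxkxkUkk => xxxxxxkkxkxkxkk   [U ::= x]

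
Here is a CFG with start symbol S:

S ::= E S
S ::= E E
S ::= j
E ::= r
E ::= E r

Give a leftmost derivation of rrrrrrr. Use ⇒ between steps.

S ⇒ ES ⇒ ErS ⇒ ErrS ⇒ rrrS ⇒ rrrEE ⇒ rrrErE ⇒ rrrrrE ⇒ rrrrrEr ⇒ rrrrrrr

S ⇒ ES   [S ::= E S]
ES ⇒ ErS   [E ::= E r]
ErS ⇒ ErrS   [E ::= E r]
ErrS ⇒ rrrS   [E ::= r]
rrrS ⇒ rrrEE   [S ::= E E]
rrrEE ⇒ rrrErE   [E ::= E r]
rrrErE ⇒ rrrrrE   [E ::= r]
rrrrrE ⇒ rrrrrEr   [E ::= E r]
rrrrrEr ⇒ rrrrrrr   [E ::= r]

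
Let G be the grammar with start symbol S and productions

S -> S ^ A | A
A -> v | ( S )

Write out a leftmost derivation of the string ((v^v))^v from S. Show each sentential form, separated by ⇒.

S ⇒ S^A ⇒ A^A ⇒ (S)^A ⇒ (A)^A ⇒ ((S))^A ⇒ ((S^A))^A ⇒ ((A^A))^A ⇒ ((v^A))^A ⇒ ((v^v))^A ⇒ ((v^v))^v

S ⇒ S^A   [S -> S ^ A]
S^A ⇒ A^A   [S -> A]
A^A ⇒ (S)^A   [A -> ( S )]
(S)^A ⇒ (A)^A   [S -> A]
(A)^A ⇒ ((S))^A   [A -> ( S )]
((S))^A ⇒ ((S^A))^A   [S -> S ^ A]
((S^A))^A ⇒ ((A^A))^A   [S -> A]
((A^A))^A ⇒ ((v^A))^A   [A -> v]
((v^A))^A ⇒ ((v^v))^A   [A -> v]
((v^v))^A ⇒ ((v^v))^v   [A -> v]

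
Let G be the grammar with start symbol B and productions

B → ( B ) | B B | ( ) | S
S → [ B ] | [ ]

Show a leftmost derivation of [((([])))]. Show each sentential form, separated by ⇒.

B ⇒ S ⇒ [B] ⇒ [(B)] ⇒ [((B))] ⇒ [(((B)))] ⇒ [(((S)))] ⇒ [((([])))]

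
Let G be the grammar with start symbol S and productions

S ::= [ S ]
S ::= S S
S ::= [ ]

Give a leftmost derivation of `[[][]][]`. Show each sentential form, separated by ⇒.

S⇒SS⇒[S]S⇒[SS]S⇒[[]S]S⇒[[][]]S⇒[[][]][]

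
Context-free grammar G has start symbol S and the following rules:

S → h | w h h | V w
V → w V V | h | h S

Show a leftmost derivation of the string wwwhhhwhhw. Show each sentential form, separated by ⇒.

S⇒Vw⇒wVVw⇒wwVVVw⇒wwwVVVVw⇒wwwhVVVw⇒wwwhhSVVw⇒wwwhhVwVVw⇒wwwhhhwVVw⇒wwwhhhwhVw⇒wwwhhhwhhw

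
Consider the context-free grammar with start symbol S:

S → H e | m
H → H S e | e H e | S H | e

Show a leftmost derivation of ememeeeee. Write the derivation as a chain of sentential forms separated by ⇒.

S ⇒ He   [S → H e]
He ⇒ eHee   [H → e H e]
eHee ⇒ eSHee   [H → S H]
eSHee ⇒ eHeHee   [S → H e]
eHeHee ⇒ eHSeeHee   [H → H S e]
eHSeeHee ⇒ eSHSeeHee   [H → S H]
eSHSeeHee ⇒ emHSeeHee   [S → m]
emHSeeHee ⇒ emeSeeHee   [H → e]
emeSeeHee ⇒ ememeeHee   [S → m]
ememeeHee ⇒ ememeeeee   [H → e]

S⇒He⇒eHee⇒eSHee⇒eHeHee⇒eHSeeHee⇒eSHSeeHee⇒emHSeeHee⇒emeSeeHee⇒ememeeHee⇒ememeeeee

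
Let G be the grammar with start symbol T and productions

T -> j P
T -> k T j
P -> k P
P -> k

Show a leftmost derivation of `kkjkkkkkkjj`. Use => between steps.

T => kTj => kkTjj => kkjPjj => kkjkPjj => kkjkkPjj => kkjkkkPjj => kkjkkkkPjj => kkjkkkkkPjj => kkjkkkkkkjj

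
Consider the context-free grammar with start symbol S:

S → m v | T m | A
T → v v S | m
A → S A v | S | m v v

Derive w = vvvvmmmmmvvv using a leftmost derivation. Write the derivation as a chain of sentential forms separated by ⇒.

S ⇒ A   [S → A]
A ⇒ SAv   [A → S A v]
SAv ⇒ TmAv   [S → T m]
TmAv ⇒ vvSmAv   [T → v v S]
vvSmAv ⇒ vvTmmAv   [S → T m]
vvTmmAv ⇒ vvvvSmmAv   [T → v v S]
vvvvSmmAv ⇒ vvvvTmmmAv   [S → T m]
vvvvTmmmAv ⇒ vvvvmmmmAv   [T → m]
vvvvmmmmAv ⇒ vvvvmmmmmvvv   [A → m v v]

S ⇒ A ⇒ SAv ⇒ TmAv ⇒ vvSmAv ⇒ vvTmmAv ⇒ vvvvSmmAv ⇒ vvvvTmmmAv ⇒ vvvvmmmmAv ⇒ vvvvmmmmmvvv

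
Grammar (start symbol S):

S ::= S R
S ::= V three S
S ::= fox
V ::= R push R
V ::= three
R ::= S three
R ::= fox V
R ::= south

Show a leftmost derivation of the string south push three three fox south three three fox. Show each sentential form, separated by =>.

S => V three S => R push R three S => south push R three S => south push S three three S => south push S R three three S => south push V three S R three three S => south push three three S R three three S => south push three three fox R three three S => south push three three fox south three three S => south push three three fox south three three fox

S => V three S   [S ::= V three S]
V three S => R push R three S   [V ::= R push R]
R push R three S => south push R three S   [R ::= south]
south push R three S => south push S three three S   [R ::= S three]
south push S three three S => south push S R three three S   [S ::= S R]
south push S R three three S => south push V three S R three three S   [S ::= V three S]
south push V three S R three three S => south push three three S R three three S   [V ::= three]
south push three three S R three three S => south push three three fox R three three S   [S ::= fox]
south push three three fox R three three S => south push three three fox south three three S   [R ::= south]
south push three three fox south three three S => south push three three fox south three three fox   [S ::= fox]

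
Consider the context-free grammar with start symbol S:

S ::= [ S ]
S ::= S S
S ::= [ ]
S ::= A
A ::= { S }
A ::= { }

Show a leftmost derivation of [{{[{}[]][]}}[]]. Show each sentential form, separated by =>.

S=>[S]=>[SS]=>[AS]=>[{S}S]=>[{A}S]=>[{{S}}S]=>[{{SS}}S]=>[{{[S]S}}S]=>[{{[SS]S}}S]=>[{{[AS]S}}S]=>[{{[{}S]S}}S]=>[{{[{}[]]S}}S]=>[{{[{}[]][]}}S]=>[{{[{}[]][]}}[]]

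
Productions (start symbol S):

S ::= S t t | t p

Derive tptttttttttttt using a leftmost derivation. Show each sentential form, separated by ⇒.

S ⇒ Stt   [S ::= S t t]
Stt ⇒ Stttt   [S ::= S t t]
Stttt ⇒ Stttttt   [S ::= S t t]
Stttttt ⇒ Stttttttt   [S ::= S t t]
Stttttttt ⇒ Stttttttttt   [S ::= S t t]
Stttttttttt ⇒ Stttttttttttt   [S ::= S t t]
Stttttttttttt ⇒ tptttttttttttt   [S ::= t p]

S ⇒ Stt ⇒ Stttt ⇒ Stttttt ⇒ Stttttttt ⇒ Stttttttttt ⇒ Stttttttttttt ⇒ tptttttttttttt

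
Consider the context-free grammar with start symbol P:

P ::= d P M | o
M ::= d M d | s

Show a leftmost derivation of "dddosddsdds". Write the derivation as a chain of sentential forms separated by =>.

P=>dPM=>ddPMM=>dddPMMM=>dddoMMM=>dddosMM=>dddosdMdM=>dddosddMddM=>dddosddsddM=>dddosddsdds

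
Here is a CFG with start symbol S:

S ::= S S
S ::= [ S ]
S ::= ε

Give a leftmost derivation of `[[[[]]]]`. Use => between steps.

S => [S] => [SS] => [[S]S] => [[SS]S] => [[[S]S]S] => [[[[S]]S]S] => [[[[]]S]S] => [[[[]]]S] => [[[[]]]]

S => [S]   [S ::= [ S ]]
[S] => [SS]   [S ::= S S]
[SS] => [[S]S]   [S ::= [ S ]]
[[S]S] => [[SS]S]   [S ::= S S]
[[SS]S] => [[[S]S]S]   [S ::= [ S ]]
[[[S]S]S] => [[[[S]]S]S]   [S ::= [ S ]]
[[[[S]]S]S] => [[[[]]S]S]   [S ::= ε]
[[[[]]S]S] => [[[[]]]S]   [S ::= ε]
[[[[]]]S] => [[[[]]]]   [S ::= ε]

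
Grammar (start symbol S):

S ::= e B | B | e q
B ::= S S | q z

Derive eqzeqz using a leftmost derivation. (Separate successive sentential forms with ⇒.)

S ⇒ B   [S ::= B]
B ⇒ SS   [B ::= S S]
SS ⇒ eBS   [S ::= e B]
eBS ⇒ eqzS   [B ::= q z]
eqzS ⇒ eqzeB   [S ::= e B]
eqzeB ⇒ eqzeqz   [B ::= q z]

S ⇒ B ⇒ SS ⇒ eBS ⇒ eqzS ⇒ eqzeB ⇒ eqzeqz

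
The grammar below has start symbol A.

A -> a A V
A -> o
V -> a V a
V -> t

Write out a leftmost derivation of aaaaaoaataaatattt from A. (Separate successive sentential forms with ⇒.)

A ⇒ aAV ⇒ aaAVV ⇒ aaaAVVV ⇒ aaaaAVVVV ⇒ aaaaaAVVVVV ⇒ aaaaaoVVVVV ⇒ aaaaaoaVaVVVV ⇒ aaaaaoaaVaaVVVV ⇒ aaaaaoaataaVVVV ⇒ aaaaaoaataaaVaVVV ⇒ aaaaaoaataaataVVV ⇒ aaaaaoaataaatatVV ⇒ aaaaaoaataaatattV ⇒ aaaaaoaataaatattt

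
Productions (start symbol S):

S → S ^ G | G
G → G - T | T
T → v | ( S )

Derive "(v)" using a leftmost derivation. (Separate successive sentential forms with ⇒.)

S ⇒ G ⇒ T ⇒ (S) ⇒ (G) ⇒ (T) ⇒ (v)

S ⇒ G   [S → G]
G ⇒ T   [G → T]
T ⇒ (S)   [T → ( S )]
(S) ⇒ (G)   [S → G]
(G) ⇒ (T)   [G → T]
(T) ⇒ (v)   [T → v]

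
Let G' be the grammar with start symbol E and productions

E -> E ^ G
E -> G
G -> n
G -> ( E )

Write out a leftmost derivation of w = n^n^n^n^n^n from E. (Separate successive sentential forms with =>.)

E => E^G => E^G^G => E^G^G^G => E^G^G^G^G => E^G^G^G^G^G => G^G^G^G^G^G => n^G^G^G^G^G => n^n^G^G^G^G => n^n^n^G^G^G => n^n^n^n^G^G => n^n^n^n^n^G => n^n^n^n^n^n

E => E^G   [E -> E ^ G]
E^G => E^G^G   [E -> E ^ G]
E^G^G => E^G^G^G   [E -> E ^ G]
E^G^G^G => E^G^G^G^G   [E -> E ^ G]
E^G^G^G^G => E^G^G^G^G^G   [E -> E ^ G]
E^G^G^G^G^G => G^G^G^G^G^G   [E -> G]
G^G^G^G^G^G => n^G^G^G^G^G   [G -> n]
n^G^G^G^G^G => n^n^G^G^G^G   [G -> n]
n^n^G^G^G^G => n^n^n^G^G^G   [G -> n]
n^n^n^G^G^G => n^n^n^n^G^G   [G -> n]
n^n^n^n^G^G => n^n^n^n^n^G   [G -> n]
n^n^n^n^n^G => n^n^n^n^n^n   [G -> n]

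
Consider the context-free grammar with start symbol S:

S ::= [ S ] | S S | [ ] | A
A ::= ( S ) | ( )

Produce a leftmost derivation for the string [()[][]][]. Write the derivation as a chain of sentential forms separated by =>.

S => SS => [S]S => [SS]S => [SSS]S => [ASS]S => [()SS]S => [()[]S]S => [()[][]]S => [()[][]][]

S => SS   [S ::= S S]
SS => [S]S   [S ::= [ S ]]
[S]S => [SS]S   [S ::= S S]
[SS]S => [SSS]S   [S ::= S S]
[SSS]S => [ASS]S   [S ::= A]
[ASS]S => [()SS]S   [A ::= ( )]
[()SS]S => [()[]S]S   [S ::= [ ]]
[()[]S]S => [()[][]]S   [S ::= [ ]]
[()[][]]S => [()[][]][]   [S ::= [ ]]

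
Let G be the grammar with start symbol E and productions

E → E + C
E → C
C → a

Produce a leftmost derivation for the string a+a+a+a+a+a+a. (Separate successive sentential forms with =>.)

E => E+C => E+C+C => E+C+C+C => E+C+C+C+C => E+C+C+C+C+C => E+C+C+C+C+C+C => C+C+C+C+C+C+C => a+C+C+C+C+C+C => a+a+C+C+C+C+C => a+a+a+C+C+C+C => a+a+a+a+C+C+C => a+a+a+a+a+C+C => a+a+a+a+a+a+C => a+a+a+a+a+a+a

E => E+C   [E → E + C]
E+C => E+C+C   [E → E + C]
E+C+C => E+C+C+C   [E → E + C]
E+C+C+C => E+C+C+C+C   [E → E + C]
E+C+C+C+C => E+C+C+C+C+C   [E → E + C]
E+C+C+C+C+C => E+C+C+C+C+C+C   [E → E + C]
E+C+C+C+C+C+C => C+C+C+C+C+C+C   [E → C]
C+C+C+C+C+C+C => a+C+C+C+C+C+C   [C → a]
a+C+C+C+C+C+C => a+a+C+C+C+C+C   [C → a]
a+a+C+C+C+C+C => a+a+a+C+C+C+C   [C → a]
a+a+a+C+C+C+C => a+a+a+a+C+C+C   [C → a]
a+a+a+a+C+C+C => a+a+a+a+a+C+C   [C → a]
a+a+a+a+a+C+C => a+a+a+a+a+a+C   [C → a]
a+a+a+a+a+a+C => a+a+a+a+a+a+a   [C → a]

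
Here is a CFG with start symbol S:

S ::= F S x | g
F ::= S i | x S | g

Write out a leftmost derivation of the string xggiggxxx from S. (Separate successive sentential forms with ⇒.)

S⇒FSx⇒xSSx⇒xgSx⇒xgFSxx⇒xgSiSxx⇒xggiSxx⇒xggiFSxxx⇒xggigSxxx⇒xggiggxxx

S ⇒ FSx   [S ::= F S x]
FSx ⇒ xSSx   [F ::= x S]
xSSx ⇒ xgSx   [S ::= g]
xgSx ⇒ xgFSxx   [S ::= F S x]
xgFSxx ⇒ xgSiSxx   [F ::= S i]
xgSiSxx ⇒ xggiSxx   [S ::= g]
xggiSxx ⇒ xggiFSxxx   [S ::= F S x]
xggiFSxxx ⇒ xggigSxxx   [F ::= g]
xggigSxxx ⇒ xggiggxxx   [S ::= g]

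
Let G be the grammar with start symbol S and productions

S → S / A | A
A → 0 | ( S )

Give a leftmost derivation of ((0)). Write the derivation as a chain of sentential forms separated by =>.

S=>A=>(S)=>(A)=>((S))=>((A))=>((0))

S => A   [S → A]
A => (S)   [A → ( S )]
(S) => (A)   [S → A]
(A) => ((S))   [A → ( S )]
((S)) => ((A))   [S → A]
((A)) => ((0))   [A → 0]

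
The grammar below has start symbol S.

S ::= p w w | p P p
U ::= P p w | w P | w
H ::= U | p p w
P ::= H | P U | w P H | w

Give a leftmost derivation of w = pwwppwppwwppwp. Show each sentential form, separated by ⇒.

S ⇒ pPp   [S ::= p P p]
pPp ⇒ pwPHp   [P ::= w P H]
pwPHp ⇒ pwPUHp   [P ::= P U]
pwPUHp ⇒ pwwPHUHp   [P ::= w P H]
pwwPHUHp ⇒ pwwHHUHp   [P ::= H]
pwwHHUHp ⇒ pwwppwHUHp   [H ::= p p w]
pwwppwHUHp ⇒ pwwppwppwUHp   [H ::= p p w]
pwwppwppwUHp ⇒ pwwppwppwwHp   [U ::= w]
pwwppwppwwHp ⇒ pwwppwppwwppwp   [H ::= p p w]

S ⇒ pPp ⇒ pwPHp ⇒ pwPUHp ⇒ pwwPHUHp ⇒ pwwHHUHp ⇒ pwwppwHUHp ⇒ pwwppwppwUHp ⇒ pwwppwppwwHp ⇒ pwwppwppwwppwp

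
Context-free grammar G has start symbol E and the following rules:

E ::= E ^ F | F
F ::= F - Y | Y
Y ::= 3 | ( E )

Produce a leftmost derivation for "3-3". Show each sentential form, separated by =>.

E => F => F-Y => Y-Y => 3-Y => 3-3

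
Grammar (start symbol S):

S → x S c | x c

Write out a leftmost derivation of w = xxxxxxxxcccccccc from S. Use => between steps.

S => xSc => xxScc => xxxSccc => xxxxScccc => xxxxxSccccc => xxxxxxScccccc => xxxxxxxSccccccc => xxxxxxxxcccccccc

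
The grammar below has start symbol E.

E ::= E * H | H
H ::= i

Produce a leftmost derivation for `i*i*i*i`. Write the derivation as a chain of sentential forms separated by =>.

E => E*H   [E ::= E * H]
E*H => E*H*H   [E ::= E * H]
E*H*H => E*H*H*H   [E ::= E * H]
E*H*H*H => H*H*H*H   [E ::= H]
H*H*H*H => i*H*H*H   [H ::= i]
i*H*H*H => i*i*H*H   [H ::= i]
i*i*H*H => i*i*i*H   [H ::= i]
i*i*i*H => i*i*i*i   [H ::= i]

E => E*H => E*H*H => E*H*H*H => H*H*H*H => i*H*H*H => i*i*H*H => i*i*i*H => i*i*i*i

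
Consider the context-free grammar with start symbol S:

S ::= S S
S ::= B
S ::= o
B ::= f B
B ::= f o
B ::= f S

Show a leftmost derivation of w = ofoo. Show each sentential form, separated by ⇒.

S ⇒ SS   [S ::= S S]
SS ⇒ SSS   [S ::= S S]
SSS ⇒ oSS   [S ::= o]
oSS ⇒ oBS   [S ::= B]
oBS ⇒ ofoS   [B ::= f o]
ofoS ⇒ ofoo   [S ::= o]

S ⇒ SS ⇒ SSS ⇒ oSS ⇒ oBS ⇒ ofoS ⇒ ofoo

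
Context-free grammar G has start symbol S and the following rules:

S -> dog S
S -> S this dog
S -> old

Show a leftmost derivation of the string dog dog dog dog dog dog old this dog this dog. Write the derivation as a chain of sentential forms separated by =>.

S => dog S => dog S this dog => dog dog S this dog => dog dog dog S this dog => dog dog dog dog S this dog => dog dog dog dog S this dog this dog => dog dog dog dog dog S this dog this dog => dog dog dog dog dog dog S this dog this dog => dog dog dog dog dog dog old this dog this dog

S => dog S   [S -> dog S]
dog S => dog S this dog   [S -> S this dog]
dog S this dog => dog dog S this dog   [S -> dog S]
dog dog S this dog => dog dog dog S this dog   [S -> dog S]
dog dog dog S this dog => dog dog dog dog S this dog   [S -> dog S]
dog dog dog dog S this dog => dog dog dog dog S this dog this dog   [S -> S this dog]
dog dog dog dog S this dog this dog => dog dog dog dog dog S this dog this dog   [S -> dog S]
dog dog dog dog dog S this dog this dog => dog dog dog dog dog dog S this dog this dog   [S -> dog S]
dog dog dog dog dog dog S this dog this dog => dog dog dog dog dog dog old this dog this dog   [S -> old]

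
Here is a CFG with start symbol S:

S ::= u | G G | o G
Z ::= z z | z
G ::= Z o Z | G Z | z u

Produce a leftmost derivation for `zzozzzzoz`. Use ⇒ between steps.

S ⇒ GG ⇒ ZoZG ⇒ zzoZG ⇒ zzozzG ⇒ zzozzZoZ ⇒ zzozzzzoZ ⇒ zzozzzzoz

S ⇒ GG   [S ::= G G]
GG ⇒ ZoZG   [G ::= Z o Z]
ZoZG ⇒ zzoZG   [Z ::= z z]
zzoZG ⇒ zzozzG   [Z ::= z z]
zzozzG ⇒ zzozzZoZ   [G ::= Z o Z]
zzozzZoZ ⇒ zzozzzzoZ   [Z ::= z z]
zzozzzzoZ ⇒ zzozzzzoz   [Z ::= z]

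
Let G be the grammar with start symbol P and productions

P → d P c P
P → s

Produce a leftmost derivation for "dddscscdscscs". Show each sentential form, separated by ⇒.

P⇒dPcP⇒ddPcPcP⇒dddPcPcPcP⇒dddscPcPcP⇒dddscscPcP⇒dddscscdPcPcP⇒dddscscdscPcP⇒dddscscdscscP⇒dddscscdscscs

P ⇒ dPcP   [P → d P c P]
dPcP ⇒ ddPcPcP   [P → d P c P]
ddPcPcP ⇒ dddPcPcPcP   [P → d P c P]
dddPcPcPcP ⇒ dddscPcPcP   [P → s]
dddscPcPcP ⇒ dddscscPcP   [P → s]
dddscscPcP ⇒ dddscscdPcPcP   [P → d P c P]
dddscscdPcPcP ⇒ dddscscdscPcP   [P → s]
dddscscdscPcP ⇒ dddscscdscscP   [P → s]
dddscscdscscP ⇒ dddscscdscscs   [P → s]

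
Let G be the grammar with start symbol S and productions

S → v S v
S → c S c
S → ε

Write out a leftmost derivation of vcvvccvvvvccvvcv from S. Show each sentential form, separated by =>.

S => vSv   [S → v S v]
vSv => vcScv   [S → c S c]
vcScv => vcvSvcv   [S → v S v]
vcvSvcv => vcvvSvvcv   [S → v S v]
vcvvSvvcv => vcvvcScvvcv   [S → c S c]
vcvvcScvvcv => vcvvccSccvvcv   [S → c S c]
vcvvccSccvvcv => vcvvccvSvccvvcv   [S → v S v]
vcvvccvSvccvvcv => vcvvccvvSvvccvvcv   [S → v S v]
vcvvccvvSvvccvvcv => vcvvccvvvvccvvcv   [S → ε]

S=>vSv=>vcScv=>vcvSvcv=>vcvvSvvcv=>vcvvcScvvcv=>vcvvccSccvvcv=>vcvvccvSvccvvcv=>vcvvccvvSvvccvvcv=>vcvvccvvvvccvvcv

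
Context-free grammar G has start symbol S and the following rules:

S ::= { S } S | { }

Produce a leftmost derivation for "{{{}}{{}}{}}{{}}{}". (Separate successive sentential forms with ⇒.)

S⇒{S}S⇒{{S}S}S⇒{{{}}S}S⇒{{{}}{S}S}S⇒{{{}}{{}}S}S⇒{{{}}{{}}{}}S⇒{{{}}{{}}{}}{S}S⇒{{{}}{{}}{}}{{}}S⇒{{{}}{{}}{}}{{}}{}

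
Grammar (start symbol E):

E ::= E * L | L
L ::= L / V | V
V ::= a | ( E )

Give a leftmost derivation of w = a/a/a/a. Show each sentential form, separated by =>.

E => L => L/V => L/V/V => L/V/V/V => V/V/V/V => a/V/V/V => a/a/V/V => a/a/a/V => a/a/a/a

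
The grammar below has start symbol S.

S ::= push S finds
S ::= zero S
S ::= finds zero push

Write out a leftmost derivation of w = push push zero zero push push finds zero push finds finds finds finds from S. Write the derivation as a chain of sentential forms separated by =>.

S => push S finds   [S ::= push S finds]
push S finds => push push S finds finds   [S ::= push S finds]
push push S finds finds => push push zero S finds finds   [S ::= zero S]
push push zero S finds finds => push push zero zero S finds finds   [S ::= zero S]
push push zero zero S finds finds => push push zero zero push S finds finds finds   [S ::= push S finds]
push push zero zero push S finds finds finds => push push zero zero push push S finds finds finds finds   [S ::= push S finds]
push push zero zero push push S finds finds finds finds => push push zero zero push push finds zero push finds finds finds finds   [S ::= finds zero push]

S => push S finds => push push S finds finds => push push zero S finds finds => push push zero zero S finds finds => push push zero zero push S finds finds finds => push push zero zero push push S finds finds finds finds => push push zero zero push push finds zero push finds finds finds finds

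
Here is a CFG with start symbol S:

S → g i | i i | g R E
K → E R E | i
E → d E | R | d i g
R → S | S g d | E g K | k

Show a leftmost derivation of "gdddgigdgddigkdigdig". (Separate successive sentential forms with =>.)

S => gRE   [S → g R E]
gRE => gEgKE   [R → E g K]
gEgKE => gdEgKE   [E → d E]
gdEgKE => gddEgKE   [E → d E]
gddEgKE => gdddEgKE   [E → d E]
gdddEgKE => gdddRgKE   [E → R]
gdddRgKE => gdddSgdgKE   [R → S g d]
gdddSgdgKE => gdddgigdgKE   [S → g i]
gdddgigdgKE => gdddgigdgEREE   [K → E R E]
gdddgigdgEREE => gdddgigdgdEREE   [E → d E]
gdddgigdgdEREE => gdddgigdgddigREE   [E → d i g]
gdddgigdgddigREE => gdddgigdgddigkEE   [R → k]
gdddgigdgddigkEE => gdddgigdgddigkdigE   [E → d i g]
gdddgigdgddigkdigE => gdddgigdgddigkdigdig   [E → d i g]

S=>gRE=>gEgKE=>gdEgKE=>gddEgKE=>gdddEgKE=>gdddRgKE=>gdddSgdgKE=>gdddgigdgKE=>gdddgigdgEREE=>gdddgigdgdEREE=>gdddgigdgddigREE=>gdddgigdgddigkEE=>gdddgigdgddigkdigE=>gdddgigdgddigkdigdig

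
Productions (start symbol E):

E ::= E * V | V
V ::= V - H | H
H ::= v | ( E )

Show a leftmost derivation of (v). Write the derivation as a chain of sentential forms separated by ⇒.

E ⇒ V   [E ::= V]
V ⇒ H   [V ::= H]
H ⇒ (E)   [H ::= ( E )]
(E) ⇒ (V)   [E ::= V]
(V) ⇒ (H)   [V ::= H]
(H) ⇒ (v)   [H ::= v]

E⇒V⇒H⇒(E)⇒(V)⇒(H)⇒(v)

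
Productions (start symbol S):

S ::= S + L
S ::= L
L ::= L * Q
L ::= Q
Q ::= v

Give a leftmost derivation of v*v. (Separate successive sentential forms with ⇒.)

S ⇒ L   [S ::= L]
L ⇒ L*Q   [L ::= L * Q]
L*Q ⇒ Q*Q   [L ::= Q]
Q*Q ⇒ v*Q   [Q ::= v]
v*Q ⇒ v*v   [Q ::= v]

S⇒L⇒L*Q⇒Q*Q⇒v*Q⇒v*v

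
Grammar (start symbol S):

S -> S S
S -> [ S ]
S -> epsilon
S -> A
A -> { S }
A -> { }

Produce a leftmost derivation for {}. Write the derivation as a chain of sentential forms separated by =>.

S=>SS=>AS=>{S}S=>{}S=>{}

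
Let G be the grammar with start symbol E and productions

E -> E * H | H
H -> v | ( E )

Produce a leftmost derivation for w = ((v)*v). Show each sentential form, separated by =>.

E => H => (E) => (E*H) => (H*H) => ((E)*H) => ((H)*H) => ((v)*H) => ((v)*v)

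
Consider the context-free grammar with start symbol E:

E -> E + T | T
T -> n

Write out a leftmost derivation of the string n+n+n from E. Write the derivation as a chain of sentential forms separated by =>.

E=>E+T=>E+T+T=>T+T+T=>n+T+T=>n+n+T=>n+n+n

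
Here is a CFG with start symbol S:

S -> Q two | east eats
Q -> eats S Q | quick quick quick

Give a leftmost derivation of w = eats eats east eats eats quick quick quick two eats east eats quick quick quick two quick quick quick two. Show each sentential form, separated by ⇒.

S ⇒ Q two ⇒ eats S Q two ⇒ eats Q two Q two ⇒ eats eats S Q two Q two ⇒ eats eats east eats Q two Q two ⇒ eats eats east eats eats S Q two Q two ⇒ eats eats east eats eats Q two Q two Q two ⇒ eats eats east eats eats quick quick quick two Q two Q two ⇒ eats eats east eats eats quick quick quick two eats S Q two Q two ⇒ eats eats east eats eats quick quick quick two eats east eats Q two Q two ⇒ eats eats east eats eats quick quick quick two eats east eats quick quick quick two Q two ⇒ eats eats east eats eats quick quick quick two eats east eats quick quick quick two quick quick quick two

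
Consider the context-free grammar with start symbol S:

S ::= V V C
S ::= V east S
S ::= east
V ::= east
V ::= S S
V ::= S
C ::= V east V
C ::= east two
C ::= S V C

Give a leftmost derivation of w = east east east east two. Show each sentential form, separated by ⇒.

S ⇒ V V C ⇒ S S V C ⇒ east S V C ⇒ east east V C ⇒ east east east C ⇒ east east east east two

S ⇒ V V C   [S ::= V V C]
V V C ⇒ S S V C   [V ::= S S]
S S V C ⇒ east S V C   [S ::= east]
east S V C ⇒ east east V C   [S ::= east]
east east V C ⇒ east east east C   [V ::= east]
east east east C ⇒ east east east east two   [C ::= east two]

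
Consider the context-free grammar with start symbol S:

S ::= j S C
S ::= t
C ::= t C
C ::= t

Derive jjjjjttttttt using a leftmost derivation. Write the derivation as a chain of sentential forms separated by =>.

S => jSC   [S ::= j S C]
jSC => jjSCC   [S ::= j S C]
jjSCC => jjjSCCC   [S ::= j S C]
jjjSCCC => jjjjSCCCC   [S ::= j S C]
jjjjSCCCC => jjjjjSCCCCC   [S ::= j S C]
jjjjjSCCCCC => jjjjjtCCCCC   [S ::= t]
jjjjjtCCCCC => jjjjjttCCCCC   [C ::= t C]
jjjjjttCCCCC => jjjjjtttCCCC   [C ::= t]
jjjjjtttCCCC => jjjjjttttCCC   [C ::= t]
jjjjjttttCCC => jjjjjtttttCC   [C ::= t]
jjjjjtttttCC => jjjjjttttttC   [C ::= t]
jjjjjttttttC => jjjjjttttttt   [C ::= t]

S => jSC => jjSCC => jjjSCCC => jjjjSCCCC => jjjjjSCCCCC => jjjjjtCCCCC => jjjjjttCCCCC => jjjjjtttCCCC => jjjjjttttCCC => jjjjjtttttCC => jjjjjttttttC => jjjjjttttttt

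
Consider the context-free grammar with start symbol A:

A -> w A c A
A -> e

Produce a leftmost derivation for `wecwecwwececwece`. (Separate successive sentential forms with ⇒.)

A ⇒ wAcA ⇒ wecA ⇒ wecwAcA ⇒ wecwecA ⇒ wecwecwAcA ⇒ wecwecwwAcAcA ⇒ wecwecwwecAcA ⇒ wecwecwwececA ⇒ wecwecwwececwAcA ⇒ wecwecwwececwecA ⇒ wecwecwwececwece

A ⇒ wAcA   [A -> w A c A]
wAcA ⇒ wecA   [A -> e]
wecA ⇒ wecwAcA   [A -> w A c A]
wecwAcA ⇒ wecwecA   [A -> e]
wecwecA ⇒ wecwecwAcA   [A -> w A c A]
wecwecwAcA ⇒ wecwecwwAcAcA   [A -> w A c A]
wecwecwwAcAcA ⇒ wecwecwwecAcA   [A -> e]
wecwecwwecAcA ⇒ wecwecwwececA   [A -> e]
wecwecwwececA ⇒ wecwecwwececwAcA   [A -> w A c A]
wecwecwwececwAcA ⇒ wecwecwwececwecA   [A -> e]
wecwecwwececwecA ⇒ wecwecwwececwece   [A -> e]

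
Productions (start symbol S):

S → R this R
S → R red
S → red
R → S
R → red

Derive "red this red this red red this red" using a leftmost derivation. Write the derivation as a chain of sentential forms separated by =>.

S => R this R   [S → R this R]
R this R => red this R   [R → red]
red this R => red this S   [R → S]
red this S => red this R this R   [S → R this R]
red this R this R => red this S this R   [R → S]
red this S this R => red this R red this R   [S → R red]
red this R red this R => red this S red this R   [R → S]
red this S red this R => red this R this R red this R   [S → R this R]
red this R this R red this R => red this S this R red this R   [R → S]
red this S this R red this R => red this red this R red this R   [S → red]
red this red this R red this R => red this red this red red this R   [R → red]
red this red this red red this R => red this red this red red this red   [R → red]

S => R this R => red this R => red this S => red this R this R => red this S this R => red this R red this R => red this S red this R => red this R this R red this R => red this S this R red this R => red this red this R red this R => red this red this red red this R => red this red this red red this red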